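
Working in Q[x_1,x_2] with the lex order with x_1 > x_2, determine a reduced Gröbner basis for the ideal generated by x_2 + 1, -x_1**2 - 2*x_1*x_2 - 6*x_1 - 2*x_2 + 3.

G = {x_1**2 + 4*x_1 - 5, x_2 + 1}

f_1 = x_2 + 1, LT = x_2.
f_2 = -x_1**2 - 2*x_1*x_2 - 6*x_1 - 2*x_2 + 3, LT = x_1**2.

The S-polynomials (S(f_1,f_2)) all reduce to 0 modulo the current basis, so we have a Gröbner basis.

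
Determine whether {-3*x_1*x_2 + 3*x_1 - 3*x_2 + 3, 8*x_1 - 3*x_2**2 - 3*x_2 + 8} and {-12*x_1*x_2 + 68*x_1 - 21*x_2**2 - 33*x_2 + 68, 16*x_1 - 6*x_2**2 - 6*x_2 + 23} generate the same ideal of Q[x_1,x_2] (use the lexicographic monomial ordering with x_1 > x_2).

Two ideals are equal iff their reduced Gröbner bases coincide (the reduced basis is unique for a fixed ordering).
Buchberger on the first generating set:
f_1 = -3*x_1*x_2 + 3*x_1 - 3*x_2 + 3, LT = x_1*x_2.
f_2 = 8*x_1 - 3*x_2**2 - 3*x_2 + 8, LT = x_1.

S(f_1,f_2): lcm = x_1*x_2. S = -x_1 + 3/8*x_2**3 + 3/8*x_2**2 - 1.
  reduce S modulo (f_1, f_2):
  remainder 3/8*x_2**3 - 3/8*x_2 ≠ 0; add g_3 = 3/8*x_2**3 - 3/8*x_2 to the basis.

The other S-polynomials (S(f_1,g_3), S(f_2,g_3)) all reduce to 0 modulo the current basis, so we have a Gröbner basis.
Inter-reduce: drop elements whose leading term is divisible by another's, tail-reduce, and make monic.
Reduced Gröbner basis: {x_1 - 3/8*x_2**2 - 3/8*x_2 + 1, x_2**3 - x_2}.

Buchberger on the second generating set:
h_1 = -12*x_1*x_2 + 68*x_1 - 21*x_2**2 - 33*x_2 + 68, LT = x_1*x_2.
h_2 = 16*x_1 - 6*x_2**2 - 6*x_2 + 23, LT = x_1.

S(h_1,h_2): lcm = x_1*x_2. S = -17/3*x_1 + 3/8*x_2**3 + 17/8*x_2**2 + 21/16*x_2 - 17/3.
  reduce S modulo (h_1, h_2):
  remainder 3/8*x_2**3 - 13/16*x_2 + 119/48 ≠ 0; add k_3 = 3/8*x_2**3 - 13/16*x_2 + 119/48 to the basis.

The other S-polynomials (S(h_1,k_3), S(h_2,k_3)) all reduce to 0 modulo the current basis, so we have a Gröbner basis.
Inter-reduce: drop elements whose leading term is divisible by another's, tail-reduce, and make monic.
Reduced Gröbner basis: {x_1 - 3/8*x_2**2 - 3/8*x_2 + 23/16, x_2**3 - 13/6*x_2 + 119/18}.

These differ, so the ideals are not equal.

No, the ideals differ.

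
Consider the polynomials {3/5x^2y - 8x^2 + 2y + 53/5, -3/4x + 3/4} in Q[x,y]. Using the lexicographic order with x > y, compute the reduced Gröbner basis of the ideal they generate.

f_1 = 3/5x^2y - 8x^2 + 2y + 53/5, LT = x^2y.
f_2 = -3/4x + 3/4, LT = x.

S(f_1,f_2): lcm = x^2y. S = -40/3x^2 + xy + 10/3y + 53/3.
  reduce S modulo (f_1, f_2):
  remainder 13/3y + 13/3 ≠ 0; add g_3 = 13/3y + 13/3 to the basis.

The other S-polynomials (S(f_1,g_3), S(f_2,g_3)) all reduce to 0 modulo the current basis, so we have a Gröbner basis.
Inter-reduce: drop elements whose leading term is divisible by another's, tail-reduce, and make monic.

G = {x - 1, y + 1}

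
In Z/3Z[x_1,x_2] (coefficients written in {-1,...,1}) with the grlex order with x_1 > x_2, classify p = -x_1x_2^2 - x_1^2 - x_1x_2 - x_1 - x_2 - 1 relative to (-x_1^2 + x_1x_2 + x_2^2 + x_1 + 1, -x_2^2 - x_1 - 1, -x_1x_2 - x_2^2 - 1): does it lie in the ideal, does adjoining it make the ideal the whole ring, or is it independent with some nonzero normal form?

-x_1x_2^2 - x_1^2 - x_1x_2 - x_1 - x_2 - 1 is independent of I; its normal form modulo I is -x_1 - x_2 - 1.

First compute the reduced Gröbner basis of I by Buchberger's algorithm.
f_1 = -x_1^2 + x_1x_2 + x_2^2 + x_1 + 1, LT = x_1^2.
f_2 = -x_2^2 - x_1 - 1, LT = x_2^2.
f_3 = -x_1x_2 - x_2^2 - 1, LT = x_1x_2.

The S-polynomials (S(f_1,f_2), S(f_1,f_3), S(f_2,f_3)) all reduce to 0 modulo the current basis, so we have a Gröbner basis.
Inter-reduce: drop elements whose leading term is divisible by another's, tail-reduce, and make monic.
Reduced Gröbner basis: {x_1^2 - x_1, x_1x_2 - x_1, x_2^2 + x_1 + 1}.
Label its elements g_1 = x_1^2 - x_1, g_2 = x_1x_2 - x_1, g_3 = x_2^2 + x_1 + 1.

Reduce p = -x_1x_2^2 - x_1^2 - x_1x_2 - x_1 - x_2 - 1 modulo G:
  leading term x_1x_2^2: subtract (-x_2)·g_2 from -x_1x_2^2 - x_1^2 - x_1x_2 - x_1 - x_2 - 1 → -x_1^2 + x_1x_2 - x_1 - x_2 - 1
  leading term x_1^2: subtract (-1)·g_1 from -x_1^2 + x_1x_2 - x_1 - x_2 - 1 → x_1x_2 + x_1 - x_2 - 1
  leading term x_1x_2: subtract (1)·g_2 from x_1x_2 + x_1 - x_2 - 1 → -x_1 - x_2 - 1
  leading term x_1: no divisor's leading term divides it; move -x_1 to the remainder.
  leading term x_2: no divisor's leading term divides it; move -x_2 to the remainder.
  leading term 1: no divisor's leading term divides it; move -1 to the remainder.
  normal form = -x_1 - x_2 - 1.
The normal form is nonzero, so p ∉ I. Since p minus its normal form lies in I, I + (p) = I + (r) where r = -x_1 - x_2 - 1; decide whether this ideal is the whole ring.
Run Buchberger on G together with r (pairs among the g_i already reduce to 0 since G is a Gröbner basis):
g_1 = x_1^2 - x_1, LT = x_1^2.
g_2 = x_1x_2 - x_1, LT = x_1x_2.
g_3 = x_2^2 + x_1 + 1, LT = x_2^2.
r = -x_1 - x_2 - 1, LT = x_1.

S(g_2,r): lcm = x_1x_2. S = -x_2^2 - x_1 - x_2.
  reduce S modulo (g_1, g_2, g_3, r):
  remainder -x_2 + 1 ≠ 0; add m_5 = -x_2 + 1 to the basis.

The other S-polynomials (S(g_1,g_2), S(g_1,g_3), S(g_1,r), S(g_2,g_3), S(g_3,r), S(g_1,m_5), S(g_2,m_5), S(g_3,m_5), S(r,m_5)) all reduce to 0 modulo the current basis, so we have a Gröbner basis.
Inter-reduce: drop elements whose leading term is divisible by another's, tail-reduce, and make monic.
Reduced Gröbner basis: {x_1 - 1, x_2 - 1}.
The reduced Gröbner basis of I + (p) is {x_1 - 1, x_2 - 1} ≠ {1}, a proper ideal, so the enlarged system stays consistent: p is independent of I, with normal form -x_1 - x_2 - 1.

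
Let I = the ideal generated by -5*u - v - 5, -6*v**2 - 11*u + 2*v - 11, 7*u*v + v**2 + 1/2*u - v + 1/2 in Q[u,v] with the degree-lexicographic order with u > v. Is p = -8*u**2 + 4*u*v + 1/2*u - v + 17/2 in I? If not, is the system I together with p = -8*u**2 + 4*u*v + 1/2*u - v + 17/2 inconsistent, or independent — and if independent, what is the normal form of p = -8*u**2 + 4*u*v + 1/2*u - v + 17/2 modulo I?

-8*u**2 + 4*u*v + 1/2*u - v + 17/2 lies in I (it reduces to 0).

First compute the reduced Gröbner basis of I by Buchberger's algorithm.
f_1 = -5*u - v - 5, LT = u.
f_2 = -6*v**2 - 11*u + 2*v - 11, LT = v**2.
f_3 = 7*u*v + v**2 + 1/2*u - v + 1/2, LT = u*v.

S(f_1,f_3): lcm = u*v. S = 2/35*v**2 - 1/14*u + 8/7*v - 1/14.
  reduce S modulo (f_1, f_2, f_3):
  remainder 419/350*v ≠ 0; add h_4 = 419/350*v to the basis.

The other S-polynomials (S(f_1,f_2), S(f_2,f_3), S(f_1,h_4), S(f_2,h_4), S(f_3,h_4)) all reduce to 0 modulo the current basis, so we have a Gröbner basis.
Inter-reduce: drop elements whose leading term is divisible by another's, tail-reduce, and make monic.
Reduced Gröbner basis: {u + 1, v}.
Label its elements g_1 = u + 1, g_2 = v.

Reduce p = -8*u**2 + 4*u*v + 1/2*u - v + 17/2 modulo G:
  leading term u**2: subtract (-8*u)·g_1 from -8*u**2 + 4*u*v + 1/2*u - v + 17/2 → 4*u*v + 17/2*u - v + 17/2
  leading term u*v: subtract (4*v)·g_1 from 4*u*v + 17/2*u - v + 17/2 → 17/2*u - 5*v + 17/2
  leading term u: subtract (17/2)·g_1 from 17/2*u - 5*v + 17/2 → -5*v
  leading term v: subtract (-5)·g_2 from -5*v → 0
  normal form = 0.
Since the normal form is 0, p ∈ I.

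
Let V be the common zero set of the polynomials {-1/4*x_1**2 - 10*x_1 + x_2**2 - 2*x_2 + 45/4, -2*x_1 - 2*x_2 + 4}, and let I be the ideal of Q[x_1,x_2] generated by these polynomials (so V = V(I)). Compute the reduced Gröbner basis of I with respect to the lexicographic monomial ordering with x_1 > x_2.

G = {x_1 + x_2 - 2, x_2**2 + 12*x_2 - 13}

f_1 = -1/4*x_1**2 - 10*x_1 + x_2**2 - 2*x_2 + 45/4, LT = x_1**2.
f_2 = -2*x_1 - 2*x_2 + 4, LT = x_1.

S(f_1,f_2): lcm = x_1**2. S = -x_1*x_2 + 42*x_1 - 4*x_2**2 + 8*x_2 - 45.
  leading term x_1*x_2: subtract (1/2*x_2)·f_2 from -x_1*x_2 + 42*x_1 - 4*x_2**2 + 8*x_2 - 45 → 42*x_1 - 3*x_2**2 + 6*x_2 - 45
  leading term x_1: subtract (-21)·f_2 from 42*x_1 - 3*x_2**2 + 6*x_2 - 45 → -3*x_2**2 - 36*x_2 + 39
  leading term x_2**2: no divisor's leading term divides it; move -3*x_2**2 to the remainder.
  leading term x_2: no divisor's leading term divides it; move -36*x_2 to the remainder.
  leading term 1: no divisor's leading term divides it; move 39 to the remainder.
  remainder -3*x_2**2 - 36*x_2 + 39 ≠ 0; add g_3 = -3*x_2**2 - 36*x_2 + 39 to the basis.

The other S-polynomials (S(f_1,g_3), S(f_2,g_3)) all reduce to 0 modulo the current basis, so we have a Gröbner basis.
Inter-reduce: drop elements whose leading term is divisible by another's, tail-reduce, and make monic.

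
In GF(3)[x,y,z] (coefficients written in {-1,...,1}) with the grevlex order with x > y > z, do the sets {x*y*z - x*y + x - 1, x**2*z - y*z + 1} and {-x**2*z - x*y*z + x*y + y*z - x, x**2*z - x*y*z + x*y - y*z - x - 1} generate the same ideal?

Equality of ideals is decidable: compute both reduced Gröbner bases (unique for the ordering) and check whether they agree.
Buchberger on the first generating set:
f_1 = x*y*z - x*y + x - 1, LT = x*y*z.
f_2 = x**2*z - y*z + 1, LT = x**2*z.

S(f_1,f_2): lcm = x**2*y*z. S = -x**2*y + y**2*z + x**2 - x - y.
  leading term x**2*y: no divisor's leading term divides it; move -x**2*y to the remainder.
  leading term y**2*z: no divisor's leading term divides it; move y**2*z to the remainder.
  leading term x**2: no divisor's leading term divides it; move x**2 to the remainder.
  leading term x: no divisor's leading term divides it; move -x to the remainder.
  leading term y: no divisor's leading term divides it; move -y to the remainder.
  remainder -x**2*y + y**2*z + x**2 - x - y ≠ 0; add g_3 = -x**2*y + y**2*z + x**2 - x - y to the basis.

S(f_1,g_3): lcm = x**2*y*z. S = y**2*z**2 - x**2*y + x**2*z + x**2 - x*z - y*z - x.
  leading term y**2*z**2: no divisor's leading term divides it; move y**2*z**2 to the remainder.
  leading term x**2*y: subtract (1)·g_3 from -x**2*y + x**2*z + x**2 - x*z - y*z - x → x**2*z - y**2*z - x*z - y*z + y
  leading term x**2*z: subtract (1)·f_2 from x**2*z - y**2*z - x*z - y*z + y → -y**2*z - x*z + y - 1
  leading term y**2*z: no divisor's leading term divides it; move -y**2*z to the remainder.
  leading term x*z: no divisor's leading term divides it; move -x*z to the remainder.
  leading term y: no divisor's leading term divides it; move y to the remainder.
  leading term 1: no divisor's leading term divides it; move -1 to the remainder.
  remainder y**2*z**2 - y**2*z - x*z + y - 1 ≠ 0; add g_4 = y**2*z**2 - y**2*z - x*z + y - 1 to the basis.

The other S-polynomials (S(f_2,g_3), S(f_1,g_4), S(f_2,g_4), S(g_3,g_4)) all reduce to 0 modulo the current basis, so we have a Gröbner basis.
Inter-reduce: drop elements whose leading term is divisible by another's, tail-reduce, and make monic.
Reduced Gröbner basis: {y**2*z**2 - y**2*z - x*z + y - 1, x**2*y - y**2*z - x**2 + x + y, x**2*z - y*z + 1, x*y*z - x*y + x - 1}.

Buchberger on the second generating set:
h_1 = -x**2*z - x*y*z + x*y + y*z - x, LT = x**2*z.
h_2 = x**2*z - x*y*z + x*y - y*z - x - 1, LT = x**2*z.

S(h_1,h_2): lcm = x**2*z. S = -x*y*z + x*y - x + 1.
  leading term x*y*z: no divisor's leading term divides it; move -x*y*z to the remainder.
  leading term x*y: no divisor's leading term divides it; move x*y to the remainder.
  leading term x: no divisor's leading term divides it; move -x to the remainder.
  leading term 1: no divisor's leading term divides it; move 1 to the remainder.
  remainder -x*y*z + x*y - x + 1 ≠ 0; add k_3 = -x*y*z + x*y - x + 1 to the basis.

S(h_1,k_3): lcm = x**2*y*z. S = x*y**2*z + x**2*y - x*y**2 - y**2*z - x**2 + x*y + x.
  leading term x*y**2*z: subtract (-y)·k_3 from x*y**2*z + x**2*y - x*y**2 - y**2*z - x**2 + x*y + x → x**2*y - y**2*z - x**2 + x + y
  leading term x**2*y: no divisor's leading term divides it; move x**2*y to the remainder.
  leading term y**2*z: no divisor's leading term divides it; move -y**2*z to the remainder.
  leading term x**2: no divisor's leading term divides it; move -x**2 to the remainder.
  leading term x: no divisor's leading term divides it; move x to the remainder.
  leading term y: no divisor's leading term divides it; move y to the remainder.
  remainder x**2*y - y**2*z - x**2 + x + y ≠ 0; add k_4 = x**2*y - y**2*z - x**2 + x + y to the basis.

S(h_1,k_4): lcm = x**2*y*z. S = x*y**2*z + y**2*z**2 - x*y**2 + x**2*z - y**2*z + x*y - x*z - y*z.
  leading term x*y**2*z: subtract (-y)·k_3 from x*y**2*z + y**2*z**2 - x*y**2 + x**2*z - y**2*z + x*y - x*z - y*z → y**2*z**2 + x**2*z - y**2*z - x*z - y*z + y
  leading term y**2*z**2: no divisor's leading term divides it; move y**2*z**2 to the remainder.
  leading term x**2*z: subtract (-1)·h_1 from x**2*z - y**2*z - x*z - y*z + y → -x*y*z - y**2*z + x*y - x*z - x + y
  leading term x*y*z: subtract (1)·k_3 from -x*y*z - y**2*z + x*y - x*z - x + y → -y**2*z - x*z + y - 1
  leading term y**2*z: no divisor's leading term divides it; move -y**2*z to the remainder.
  leading term x*z: no divisor's leading term divides it; move -x*z to the remainder.
  leading term y: no divisor's leading term divides it; move y to the remainder.
  leading term 1: no divisor's leading term divides it; move -1 to the remainder.
  remainder y**2*z**2 - y**2*z - x*z + y - 1 ≠ 0; add k_5 = y**2*z**2 - y**2*z - x*z + y - 1 to the basis.

The other S-polynomials (S(h_2,k_3), S(h_2,k_4), S(k_3,k_4), S(h_1,k_5), S(h_2,k_5), S(k_3,k_5), S(k_4,k_5)) all reduce to 0 modulo the current basis, so we have a Gröbner basis.
Inter-reduce: drop elements whose leading term is divisible by another's, tail-reduce, and make monic.
Reduced Gröbner basis: {y**2*z**2 - y**2*z - x*z + y - 1, x**2*y - y**2*z - x**2 + x + y, x**2*z - y*z + 1, x*y*z - x*y + x - 1}.

These coincide, so the ideals are equal.

Yes, the ideals are equal.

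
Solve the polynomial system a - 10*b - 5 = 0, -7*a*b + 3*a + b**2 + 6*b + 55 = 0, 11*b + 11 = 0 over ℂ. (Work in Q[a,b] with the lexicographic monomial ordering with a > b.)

Compute a lex Gröbner basis by Buchberger's algorithm.
f_1 = a - 10*b - 5, LT = a.
f_2 = -7*a*b + 3*a + b**2 + 6*b + 55, LT = a*b.
f_3 = 11*b + 11, LT = b.

S(f_1,f_2): lcm = a*b. S = 3/7*a - 69/7*b**2 - 29/7*b + 55/7.
  leading term a: subtract (3/7)·f_1 from 3/7*a - 69/7*b**2 - 29/7*b + 55/7 → -69/7*b**2 + 1/7*b + 10
  leading term b**2: subtract (-69/77*b)·f_3 from -69/7*b**2 + 1/7*b + 10 → 10*b + 10
  leading term b: subtract (10/11)·f_3 from 10*b + 10 → 0
  remainder 0.

S(f_1,f_3): leading monomials are coprime, so the S-polynomial reduces to 0 (Buchberger's first criterion).
S(f_2,f_3): lcm = a*b. S = -10/7*a - 1/7*b**2 - 6/7*b - 55/7.
  leading term a: subtract (-10/7)·f_1 from -10/7*a - 1/7*b**2 - 6/7*b - 55/7 → -1/7*b**2 - 106/7*b - 15
  leading term b**2: subtract (-1/77*b)·f_3 from -1/7*b**2 - 106/7*b - 15 → -15*b - 15
  leading term b: subtract (-15/11)·f_3 from -15*b - 15 → 0
  remainder 0.

Every S-polynomial of the final basis reduces to 0, so we have a Gröbner basis.
Inter-reduce: drop elements whose leading term is divisible by another's, tail-reduce, and make monic.
Reduced Gröbner basis: {a + 5, b + 1}.

The lex basis is triangular: the last element involves only b. Solving b + 1 = 0 gives b ∈ {-1}; substituting each value into the earlier elements determines the remaining variables.
  b = -1: the earlier basis element becomes a + 5 = 0, giving a = -5 — point (-5, -1).

{(-5, -1)}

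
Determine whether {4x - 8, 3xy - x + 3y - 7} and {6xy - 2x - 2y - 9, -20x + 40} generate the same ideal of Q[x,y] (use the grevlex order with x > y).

No, the ideals differ.

Two ideals are equal iff their reduced Gröbner bases coincide (the reduced basis is unique for a fixed ordering).
Buchberger on the first generating set:
f_1 = 4x - 8, LT = x.
f_2 = 3xy - x + 3y - 7, LT = xy.

S(f_1,f_2): lcm = xy. S = \tfrac{1}{3}x - 3y + \tfrac{7}{3}.
  leading term x: subtract (\tfrac{1}{12})·f_1 from \tfrac{1}{3}x - 3y + \tfrac{7}{3} → -3y + 3
  leading term y: no divisor's leading term divides it; move -3y to the remainder.
  leading term 1: no divisor's leading term divides it; move 3 to the remainder.
  remainder -3y + 3 ≠ 0; add g_3 = -3y + 3 to the basis.

S(f_1,g_3): leading monomials are coprime, so the S-polynomial reduces to 0 (Buchberger's first criterion).
S(f_2,g_3): lcm = xy. S = \tfrac{2}{3}x + y - \tfrac{7}{3}.
  leading term x: subtract (\tfrac{1}{6})·f_1 from \tfrac{2}{3}x + y - \tfrac{7}{3} → y - 1
  leading term y: subtract (-\tfrac{1}{3})·g_3 from y - 1 → 0
  remainder 0.

Every S-polynomial of the final basis reduces to 0, so we have a Gröbner basis.
Inter-reduce: drop elements whose leading term is divisible by another's, tail-reduce, and make monic.
Reduced Gröbner basis: {x - 2, y - 1}.

Buchberger on the second generating set:
h_1 = 6xy - 2x - 2y - 9, LT = xy.
h_2 = -20x + 40, LT = x.

S(h_1,h_2): lcm = xy. S = -\tfrac{1}{3}x + \tfrac{5}{3}y - \tfrac{3}{2}.
  leading term x: subtract (\tfrac{1}{60})·h_2 from -\tfrac{1}{3}x + \tfrac{5}{3}y - \tfrac{3}{2} → \tfrac{5}{3}y - \tfrac{13}{6}
  leading term y: no divisor's leading term divides it; move \tfrac{5}{3}y to the remainder.
  leading term 1: no divisor's leading term divides it; move -\tfrac{13}{6} to the remainder.
  remainder \tfrac{5}{3}y - \tfrac{13}{6} ≠ 0; add k_3 = \tfrac{5}{3}y - \tfrac{13}{6} to the basis.

S(h_1,k_3): lcm = xy. S = \tfrac{29}{30}x - \tfrac{1}{3}y - \tfrac{3}{2}.
  leading term x: subtract (-\tfrac{29}{600})·h_2 from \tfrac{29}{30}x - \tfrac{1}{3}y - \tfrac{3}{2} → -\tfrac{1}{3}y + \tfrac{13}{30}
  leading term y: subtract (-\tfrac{1}{5})·k_3 from -\tfrac{1}{3}y + \tfrac{13}{30} → 0
  remainder 0.

S(h_2,k_3): leading monomials are coprime, so the S-polynomial reduces to 0 (Buchberger's first criterion).
Every S-polynomial of the final basis reduces to 0, so we have a Gröbner basis.
Inter-reduce: drop elements whose leading term is divisible by another's, tail-reduce, and make monic.
Reduced Gröbner basis: {x - 2, y - \tfrac{13}{10}}.

The bases are distinct; the ideals are different.
The same test decides containment: I ⊆ J iff every generator of I reduces to 0 modulo a Gröbner basis of J.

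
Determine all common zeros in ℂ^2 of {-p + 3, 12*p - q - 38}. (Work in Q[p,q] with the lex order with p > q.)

{(3, -2)}

Compute a lex Gröbner basis by Buchberger's algorithm.
f_1 = -p + 3, LT = p.
f_2 = 12*p - q - 38, LT = p.

S(f_1,f_2): lcm = p. S = 1/12*q + 1/6.
  leading term q: no divisor's leading term divides it; move 1/12*q to the remainder.
  leading term 1: no divisor's leading term divides it; move 1/6 to the remainder.
  remainder 1/12*q + 1/6 ≠ 0; add h_3 = 1/12*q + 1/6 to the basis.

The other S-polynomials (S(f_1,h_3), S(f_2,h_3)) all reduce to 0 modulo the current basis, so we have a Gröbner basis.
Inter-reduce: drop elements whose leading term is divisible by another's, tail-reduce, and make monic.
Reduced Gröbner basis: {p - 3, q + 2}.

Since the basis is lex-ordered, q + 2 is univariate in q. Its roots are {-2}. Back-substituting each root into the other basis elements fixes the other coordinates.
  q = -2: the earlier basis element becomes p - 3 = 0, giving p = 3 — point (3, -2).
Zero-dimensionality of the ideal guarantees finitely many solutions over ℂ.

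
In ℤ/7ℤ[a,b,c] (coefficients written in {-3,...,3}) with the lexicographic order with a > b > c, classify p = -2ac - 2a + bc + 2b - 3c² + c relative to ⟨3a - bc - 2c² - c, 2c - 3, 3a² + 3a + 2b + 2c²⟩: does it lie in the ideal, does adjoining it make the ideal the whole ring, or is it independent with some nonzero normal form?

-2ac - 2a + bc + 2b - 3c² + c is independent of I; its normal form modulo I is b - 3.

First compute the reduced Gröbner basis of I by Buchberger's algorithm.
f_1 = 3a - bc - 2c² - c, LT = a.
f_2 = 2c - 3, LT = c.
f_3 = 3a² + 3a + 2b + 2c², LT = a².

S(f_1,f_3): lcm = a². S = 2abc - 3ac² + 2ac - a - 3b - 3c².
  reduce S modulo (f_1, f_2, f_3):
  remainder -2b² - 2b + 3 ≠ 0; add h_4 = -2b² - 2b + 3 to the basis.

The other S-polynomials (S(f_1,f_2), S(f_2,f_3), S(f_1,h_4), S(f_2,h_4), S(f_3,h_4)) all reduce to 0 modulo the current basis, so we have a Gröbner basis.
Inter-reduce: drop elements whose leading term is divisible by another's, tail-reduce, and make monic.
Reduced Gröbner basis: {a + 3b - 2, b² + b + 2, c + 2}.
Label its elements g_1 = a + 3b - 2, g_2 = b² + b + 2, g_3 = c + 2.

Reduce p = -2ac - 2a + bc + 2b - 3c² + c modulo G:
  leading term ac: subtract (-2c)·g_1 from -2ac - 2a + bc + 2b - 3c² + c → -2a + 2b - 3c² - 3c
  leading term a: subtract (-2)·g_1 from -2a + 2b - 3c² - 3c → b - 3c² - 3c + 3
  leading term b: no divisor's leading term divides it; move b to the remainder.
  leading term c²: subtract (-3c)·g_3 from -3c² - 3c + 3 → 3c + 3
  leading term c: subtract (3)·g_3 from 3c + 3 → -3
  leading term 1: no divisor's leading term divides it; move -3 to the remainder.
  normal form = b - 3.
The normal form is nonzero, so p ∉ I. Since p minus its normal form lies in I, I + (p) = I + (r) where r = b - 3; decide whether this ideal is the whole ring.
Run Buchberger on G together with r (pairs among the g_i already reduce to 0 since G is a Gröbner basis):
g_1 = a + 3b - 2, LT = a.
g_2 = b² + b + 2, LT = b².
g_3 = c + 2, LT = c.
r = b - 3, LT = b.

The S-polynomials (S(g_1,g_2), S(g_1,g_3), S(g_1,r), S(g_2,g_3), S(g_2,r), S(g_3,r)) all reduce to 0 modulo the current basis, so we have a Gröbner basis.
Inter-reduce: drop elements whose leading term is divisible by another's, tail-reduce, and make monic.
Reduced Gröbner basis: {a, b - 3, c + 2}.
The reduced Gröbner basis of I + (p) is {a, b - 3, c + 2} ≠ {1}, a proper ideal, so the enlarged system stays consistent: p is independent of I, with normal form b - 3.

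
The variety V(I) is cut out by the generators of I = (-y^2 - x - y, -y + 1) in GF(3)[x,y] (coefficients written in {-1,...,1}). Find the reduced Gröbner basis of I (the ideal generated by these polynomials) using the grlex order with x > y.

G = {x - 1, y - 1}

f_1 = -y^2 - x - y, LT = y^2.
f_2 = -y + 1, LT = y.

S(f_1,f_2): lcm = y^2. S = x - y.
  leading term x: no divisor's leading term divides it; move x to the remainder.
  leading term y: subtract (1)·f_2 from -y → -1
  leading term 1: no divisor's leading term divides it; move -1 to the remainder.
  remainder x - 1 ≠ 0; add g_3 = x - 1 to the basis.

The other S-polynomials (S(f_1,g_3), S(f_2,g_3)) all reduce to 0 modulo the current basis, so we have a Gröbner basis.
Inter-reduce: drop elements whose leading term is divisible by another's, tail-reduce, and make monic.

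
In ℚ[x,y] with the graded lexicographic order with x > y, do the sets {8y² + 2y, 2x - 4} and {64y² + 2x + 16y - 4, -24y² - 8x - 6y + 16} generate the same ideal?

Yes, the ideals are equal.

Since reduced Gröbner bases are canonical representatives of ideals under a given ordering, it suffices to compute and compare them.
Buchberger on the first generating set:
f_1 = 8y² + 2y, LT = y².
f_2 = 2x - 4, LT = x.

The S-polynomials (S(f_1,f_2)) all reduce to 0 modulo the current basis, so we have a Gröbner basis.
Inter-reduce: drop elements whose leading term is divisible by another's, tail-reduce, and make monic.
Reduced Gröbner basis: {y² + ¼y, x - 2}.

Buchberger on the second generating set:
h_1 = 64y² + 2x + 16y - 4, LT = y².
h_2 = -24y² - 8x - 6y + 16, LT = y².

S(h_1,h_2): lcm = y². S = -29/96x + 29/48.
  leading term x: no divisor's leading term divides it; move -29/96x to the remainder.
  leading term 1: no divisor's leading term divides it; move 29/48 to the remainder.
  remainder -29/96x + 29/48 ≠ 0; add k_3 = -29/96x + 29/48 to the basis.

The other S-polynomials (S(h_1,k_3), S(h_2,k_3)) all reduce to 0 modulo the current basis, so we have a Gröbner basis.
Inter-reduce: drop elements whose leading term is divisible by another's, tail-reduce, and make monic.
Reduced Gröbner basis: {y² + ¼y, x - 2}.

Same reduced basis, so the two generating sets span the same ideal.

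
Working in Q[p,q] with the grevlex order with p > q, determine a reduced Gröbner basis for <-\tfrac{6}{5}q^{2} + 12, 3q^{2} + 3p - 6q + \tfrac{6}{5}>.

G = {q^{2} - 10, p - 2q + \tfrac{52}{5}}

f_1 = -\tfrac{6}{5}q^{2} + 12, LT = q^{2}.
f_2 = 3q^{2} + 3p - 6q + \tfrac{6}{5}, LT = q^{2}.

S(f_1,f_2): lcm = q^{2}. S = -p + 2q - \tfrac{52}{5}.
  reduce S modulo (f_1, f_2):
  remainder -p + 2q - \tfrac{52}{5} ≠ 0; add g_3 = -p + 2q - \tfrac{52}{5} to the basis.

The other S-polynomials (S(f_1,g_3), S(f_2,g_3)) all reduce to 0 modulo the current basis, so we have a Gröbner basis.
Inter-reduce: drop elements whose leading term is divisible by another's, tail-reduce, and make monic.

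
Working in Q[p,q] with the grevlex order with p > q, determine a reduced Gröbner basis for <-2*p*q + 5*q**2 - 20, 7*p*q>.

The reduced Gröbner basis is the canonical form of the ideal for this ordering.

f_1 = -2*p*q + 5*q**2 - 20, LT = p*q.
f_2 = 7*p*q, LT = p*q.

S(f_1,f_2): lcm = p*q. S = -5/2*q**2 + 10.
  reduce S modulo (f_1, f_2):
  remainder -5/2*q**2 + 10 ≠ 0; add g_3 = -5/2*q**2 + 10 to the basis.

S(f_1,g_3): lcm = p*q**2. S = -5/2*q**3 + 4*p + 10*q.
  reduce S modulo (f_1, f_2, g_3):
  remainder 4*p ≠ 0; add g_4 = 4*p to the basis.

The other S-polynomials (S(f_2,g_3), S(f_1,g_4), S(f_2,g_4), S(g_3,g_4)) all reduce to 0 modulo the current basis, so we have a Gröbner basis.
Inter-reduce: drop elements whose leading term is divisible by another's, tail-reduce, and make monic.

G = {q**2 - 4, p}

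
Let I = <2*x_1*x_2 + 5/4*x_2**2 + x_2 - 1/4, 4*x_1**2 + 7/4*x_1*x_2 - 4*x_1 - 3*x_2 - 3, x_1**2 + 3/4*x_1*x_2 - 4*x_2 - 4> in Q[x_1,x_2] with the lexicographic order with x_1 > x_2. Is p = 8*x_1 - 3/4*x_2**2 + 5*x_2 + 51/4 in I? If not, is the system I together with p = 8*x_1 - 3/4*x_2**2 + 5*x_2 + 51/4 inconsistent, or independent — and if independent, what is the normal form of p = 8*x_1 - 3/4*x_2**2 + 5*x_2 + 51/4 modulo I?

First compute the reduced Gröbner basis of I by Buchberger's algorithm.
f_1 = 2*x_1*x_2 + 5/4*x_2**2 + x_2 - 1/4, LT = x_1*x_2.
f_2 = 4*x_1**2 + 7/4*x_1*x_2 - 4*x_1 - 3*x_2 - 3, LT = x_1**2.
f_3 = x_1**2 + 3/4*x_1*x_2 - 4*x_2 - 4, LT = x_1**2.

S(f_1,f_2): lcm = x_1**2*x_2. S = 3/16*x_1*x_2**2 + 3/2*x_1*x_2 - 1/8*x_1 + 3/4*x_2**2 + 3/4*x_2.
  leading term x_1*x_2**2: subtract (3/32*x_2)·f_1 from 3/16*x_1*x_2**2 + 3/2*x_1*x_2 - 1/8*x_1 + 3/4*x_2**2 + 3/4*x_2 → 3/2*x_1*x_2 - 1/8*x_1 - 15/128*x_2**3 + 21/32*x_2**2 + 99/128*x_2
  leading term x_1*x_2: subtract (3/4)·f_1 from 3/2*x_1*x_2 - 1/8*x_1 - 15/128*x_2**3 + 21/32*x_2**2 + 99/128*x_2 → -1/8*x_1 - 15/128*x_2**3 - 9/32*x_2**2 + 3/128*x_2 + 3/16
  leading term x_1: no divisor's leading term divides it; move -1/8*x_1 to the remainder.
  leading term x_2**3: no divisor's leading term divides it; move -15/128*x_2**3 to the remainder.
  leading term x_2**2: no divisor's leading term divides it; move -9/32*x_2**2 to the remainder.
  leading term x_2: no divisor's leading term divides it; move 3/128*x_2 to the remainder.
  leading term 1: no divisor's leading term divides it; move 3/16 to the remainder.
  remainder -1/8*x_1 - 15/128*x_2**3 - 9/32*x_2**2 + 3/128*x_2 + 3/16 ≠ 0; add h_4 = -1/8*x_1 - 15/128*x_2**3 - 9/32*x_2**2 + 3/128*x_2 + 3/16 to the basis.

S(f_1,f_3): lcm = x_1**2*x_2. S = -1/8*x_1*x_2**2 + 1/2*x_1*x_2 - 1/8*x_1 + 4*x_2**2 + 4*x_2.
  leading term x_1*x_2**2: subtract (-1/16*x_2)·f_1 from -1/8*x_1*x_2**2 + 1/2*x_1*x_2 - 1/8*x_1 + 4*x_2**2 + 4*x_2 → 1/2*x_1*x_2 - 1/8*x_1 + 5/64*x_2**3 + 65/16*x_2**2 + 255/64*x_2
  leading term x_1*x_2: subtract (1/4)·f_1 from 1/2*x_1*x_2 - 1/8*x_1 + 5/64*x_2**3 + 65/16*x_2**2 + 255/64*x_2 → -1/8*x_1 + 5/64*x_2**3 + 15/4*x_2**2 + 239/64*x_2 + 1/16
  leading term x_1: subtract (1)·h_4 from -1/8*x_1 + 5/64*x_2**3 + 15/4*x_2**2 + 239/64*x_2 + 1/16 → 25/128*x_2**3 + 129/32*x_2**2 + 475/128*x_2 - 1/8
  leading term x_2**3: no divisor's leading term divides it; move 25/128*x_2**3 to the remainder.
  leading term x_2**2: no divisor's leading term divides it; move 129/32*x_2**2 to the remainder.
  leading term x_2: no divisor's leading term divides it; move 475/128*x_2 to the remainder.
  leading term 1: no divisor's leading term divides it; move -1/8 to the remainder.
  remainder 25/128*x_2**3 + 129/32*x_2**2 + 475/128*x_2 - 1/8 ≠ 0; add h_5 = 25/128*x_2**3 + 129/32*x_2**2 + 475/128*x_2 - 1/8 to the basis.

S(f_2,f_3): lcm = x_1**2. S = -5/16*x_1*x_2 - x_1 + 13/4*x_2 + 13/4.
  leading term x_1*x_2: subtract (-5/32)·f_1 from -5/16*x_1*x_2 - x_1 + 13/4*x_2 + 13/4 → -x_1 + 25/128*x_2**2 + 109/32*x_2 + 411/128
  leading term x_1: subtract (8)·h_4 from -x_1 + 25/128*x_2**2 + 109/32*x_2 + 411/128 → 15/16*x_2**3 + 313/128*x_2**2 + 103/32*x_2 + 219/128
  leading term x_2**3: subtract (24/5)·h_5 from 15/16*x_2**3 + 313/128*x_2**2 + 103/32*x_2 + 219/128 → -10819/640*x_2**2 - 467/32*x_2 + 1479/640
  leading term x_2**2: no divisor's leading term divides it; move -10819/640*x_2**2 to the remainder.
  leading term x_2: no divisor's leading term divides it; move -467/32*x_2 to the remainder.
  leading term 1: no divisor's leading term divides it; move 1479/640 to the remainder.
  remainder -10819/640*x_2**2 - 467/32*x_2 + 1479/640 ≠ 0; add h_6 = -10819/640*x_2**2 - 467/32*x_2 + 1479/640 to the basis.

S(f_1,h_4): lcm = x_1*x_2. S = -15/16*x_2**4 - 9/4*x_2**3 + 13/16*x_2**2 + 2*x_2 - 1/8.
  leading term x_2**4: subtract (-24/5*x_2)·h_5 from -15/16*x_2**4 - 9/4*x_2**3 + 13/16*x_2**2 + 2*x_2 - 1/8 → 171/10*x_2**3 + 149/8*x_2**2 + 7/5*x_2 - 1/8
  leading term x_2**3: subtract (10944/125)·h_5 from 171/10*x_2**3 + 149/8*x_2**2 + 7/5*x_2 - 1/8 → -334319/1000*x_2**2 - 647/2*x_2 + 10819/1000
  leading term x_2**2: subtract (5349104/270475)·h_6 from -334319/1000*x_2**2 - 647/2*x_2 + 10819/1000 → -9435176/270475*x_2 - 9435176/270475
  leading term x_2: no divisor's leading term divides it; move -9435176/270475*x_2 to the remainder.
  leading term 1: no divisor's leading term divides it; move -9435176/270475 to the remainder.
  remainder -9435176/270475*x_2 - 9435176/270475 ≠ 0; add h_7 = -9435176/270475*x_2 - 9435176/270475 to the basis.

The other S-polynomials (S(f_2,h_4), S(f_3,h_4), S(f_1,h_5), S(f_2,h_5), S(f_3,h_5), S(h_4,h_5), S(f_1,h_6), S(f_2,h_6), S(f_3,h_6), S(h_4,h_6), S(h_5,h_6), S(f_1,h_7), S(f_2,h_7), S(f_3,h_7), S(h_4,h_7), S(h_5,h_7), S(h_6,h_7)) all reduce to 0 modulo the current basis, so we have a Gröbner basis.
Inter-reduce: drop elements whose leading term is divisible by another's, tail-reduce, and make monic.
Reduced Gröbner basis: {x_1, x_2 + 1}.
Label its elements g_1 = x_1, g_2 = x_2 + 1.

Reduce p = 8*x_1 - 3/4*x_2**2 + 5*x_2 + 51/4 modulo G:
  leading term x_1: subtract (8)·g_1 from 8*x_1 - 3/4*x_2**2 + 5*x_2 + 51/4 → -3/4*x_2**2 + 5*x_2 + 51/4
  leading term x_2**2: subtract (-3/4*x_2)·g_2 from -3/4*x_2**2 + 5*x_2 + 51/4 → 23/4*x_2 + 51/4
  leading term x_2: subtract (23/4)·g_2 from 23/4*x_2 + 51/4 → 7
  leading term 1: no divisor's leading term divides it; move 7 to the remainder.
  normal form = 7.
The normal form is nonzero, so p ∉ I. Since p minus its normal form lies in I, I + (p) = I + (r) where r = 7; decide whether this ideal is the whole ring.
Here r = 7 is a nonzero constant, hence a unit: 1 ∈ I + (p), the Gröbner basis of I + (p) is {1}, and the enlarged system has no common solution — adjoining p is inconsistent.

Ideal membership is decidable via reduction modulo a Gröbner basis.

Adjoining 8*x_1 - 3/4*x_2**2 + 5*x_2 + 51/4 makes the ideal the whole ring: the system is inconsistent.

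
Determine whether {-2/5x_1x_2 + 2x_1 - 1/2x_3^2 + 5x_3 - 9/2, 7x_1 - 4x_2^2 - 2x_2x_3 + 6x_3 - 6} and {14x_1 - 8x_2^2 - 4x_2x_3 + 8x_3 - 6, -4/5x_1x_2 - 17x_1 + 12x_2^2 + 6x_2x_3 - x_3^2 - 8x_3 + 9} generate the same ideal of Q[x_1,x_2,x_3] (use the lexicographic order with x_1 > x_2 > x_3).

Equality of ideals is decidable: compute both reduced Gröbner bases (unique for the ordering) and check whether they agree.
Buchberger on the first generating set:
f_1 = -2/5x_1x_2 + 2x_1 - 1/2x_3^2 + 5x_3 - 9/2, LT = x_1x_2.
f_2 = 7x_1 - 4x_2^2 - 2x_2x_3 + 6x_3 - 6, LT = x_1.

S(f_1,f_2): lcm = x_1x_2. S = -5x_1 + 4/7x_2^3 + 2/7x_2^2x_3 - 6/7x_2x_3 + 6/7x_2 + 5/4x_3^2 - 25/2x_3 + 45/4.
  leading term x_1: subtract (-5/7)·f_2 from -5x_1 + 4/7x_2^3 + 2/7x_2^2x_3 - 6/7x_2x_3 + 6/7x_2 + 5/4x_3^2 - 25/2x_3 + 45/4 → 4/7x_2^3 + 2/7x_2^2x_3 - 20/7x_2^2 - 16/7x_2x_3 + 6/7x_2 + 5/4x_3^2 - 115/14x_3 + 195/28
  leading term x_2^3: no divisor's leading term divides it; move 4/7x_2^3 to the remainder.
  leading term x_2^2x_3: no divisor's leading term divides it; move 2/7x_2^2x_3 to the remainder.
  leading term x_2^2: no divisor's leading term divides it; move -20/7x_2^2 to the remainder.
  leading term x_2x_3: no divisor's leading term divides it; move -16/7x_2x_3 to the remainder.
  leading term x_2: no divisor's leading term divides it; move 6/7x_2 to the remainder.
  leading term x_3^2: no divisor's leading term divides it; move 5/4x_3^2 to the remainder.
  leading term x_3: no divisor's leading term divides it; move -115/14x_3 to the remainder.
  leading term 1: no divisor's leading term divides it; move 195/28 to the remainder.
  remainder 4/7x_2^3 + 2/7x_2^2x_3 - 20/7x_2^2 - 16/7x_2x_3 + 6/7x_2 + 5/4x_3^2 - 115/14x_3 + 195/28 ≠ 0; add g_3 = 4/7x_2^3 + 2/7x_2^2x_3 - 20/7x_2^2 - 16/7x_2x_3 + 6/7x_2 + 5/4x_3^2 - 115/14x_3 + 195/28 to the basis.

The other S-polynomials (S(f_1,g_3), S(f_2,g_3)) all reduce to 0 modulo the current basis, so we have a Gröbner basis.
Inter-reduce: drop elements whose leading term is divisible by another's, tail-reduce, and make monic.
Reduced Gröbner basis: {x_1 - 4/7x_2^2 - 2/7x_2x_3 + 6/7x_3 - 6/7, x_2^3 + 1/2x_2^2x_3 - 5x_2^2 - 4x_2x_3 + 3/2x_2 + 35/16x_3^2 - 115/8x_3 + 195/16}.

Buchberger on the second generating set:
h_1 = 14x_1 - 8x_2^2 - 4x_2x_3 + 8x_3 - 6, LT = x_1.
h_2 = -4/5x_1x_2 - 17x_1 + 12x_2^2 + 6x_2x_3 - x_3^2 - 8x_3 + 9, LT = x_1x_2.

S(h_1,h_2): lcm = x_1x_2. S = -85/4x_1 - 4/7x_2^3 - 2/7x_2^2x_3 + 15x_2^2 + 113/14x_2x_3 - 3/7x_2 - 5/4x_3^2 - 10x_3 + 45/4.
  leading term x_1: subtract (-85/56)·h_1 from -85/4x_1 - 4/7x_2^3 - 2/7x_2^2x_3 + 15x_2^2 + 113/14x_2x_3 - 3/7x_2 - 5/4x_3^2 - 10x_3 + 45/4 → -4/7x_2^3 - 2/7x_2^2x_3 + 20/7x_2^2 + 2x_2x_3 - 3/7x_2 - 5/4x_3^2 + 15/7x_3 + 15/7
  leading term x_2^3: no divisor's leading term divides it; move -4/7x_2^3 to the remainder.
  leading term x_2^2x_3: no divisor's leading term divides it; move -2/7x_2^2x_3 to the remainder.
  leading term x_2^2: no divisor's leading term divides it; move 20/7x_2^2 to the remainder.
  leading term x_2x_3: no divisor's leading term divides it; move 2x_2x_3 to the remainder.
  leading term x_2: no divisor's leading term divides it; move -3/7x_2 to the remainder.
  leading term x_3^2: no divisor's leading term divides it; move -5/4x_3^2 to the remainder.
  leading term x_3: no divisor's leading term divides it; move 15/7x_3 to the remainder.
  leading term 1: no divisor's leading term divides it; move 15/7 to the remainder.
  remainder -4/7x_2^3 - 2/7x_2^2x_3 + 20/7x_2^2 + 2x_2x_3 - 3/7x_2 - 5/4x_3^2 + 15/7x_3 + 15/7 ≠ 0; add k_3 = -4/7x_2^3 - 2/7x_2^2x_3 + 20/7x_2^2 + 2x_2x_3 - 3/7x_2 - 5/4x_3^2 + 15/7x_3 + 15/7 to the basis.

The other S-polynomials (S(h_1,k_3), S(h_2,k_3)) all reduce to 0 modulo the current basis, so we have a Gröbner basis.
Inter-reduce: drop elements whose leading term is divisible by another's, tail-reduce, and make monic.
Reduced Gröbner basis: {x_1 - 4/7x_2^2 - 2/7x_2x_3 + 4/7x_3 - 3/7, x_2^3 + 1/2x_2^2x_3 - 5x_2^2 - 7/2x_2x_3 + 3/4x_2 + 35/16x_3^2 - 15/4x_3 - 15/4}.

Since the reduced bases disagree, the two ideals are not the same.

No, the ideals differ.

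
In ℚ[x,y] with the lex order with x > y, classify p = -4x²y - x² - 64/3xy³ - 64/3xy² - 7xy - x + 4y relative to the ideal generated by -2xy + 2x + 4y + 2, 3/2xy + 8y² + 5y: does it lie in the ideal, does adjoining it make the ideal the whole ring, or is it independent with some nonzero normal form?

-4x²y - x² - 64/3xy³ - 64/3xy² - 7xy - x + 4y is independent of I; its normal form modulo I is -272/9y² - 146/9y.

First compute the reduced Gröbner basis of I by Buchberger's algorithm.
f_1 = -2xy + 2x + 4y + 2, LT = xy.
f_2 = 3/2xy + 8y² + 5y, LT = xy.

S(f_1,f_2): lcm = xy. S = -x - 16/3y² - 16/3y - 1.
  leading term x: no divisor's leading term divides it; move -x to the remainder.
  leading term y²: no divisor's leading term divides it; move -16/3y² to the remainder.
  leading term y: no divisor's leading term divides it; move -16/3y to the remainder.
  leading term 1: no divisor's leading term divides it; move -1 to the remainder.
  remainder -x - 16/3y² - 16/3y - 1 ≠ 0; add h_3 = -x - 16/3y² - 16/3y - 1 to the basis.

S(f_1,h_3): lcm = xy. S = -x - 16/3y³ - 16/3y² - 3y - 1.
  leading term x: subtract (1)·h_3 from -x - 16/3y³ - 16/3y² - 3y - 1 → -16/3y³ + 7/3y
  leading term y³: no divisor's leading term divides it; move -16/3y³ to the remainder.
  leading term y: no divisor's leading term divides it; move 7/3y to the remainder.
  remainder -16/3y³ + 7/3y ≠ 0; add h_4 = -16/3y³ + 7/3y to the basis.

S(f_2,h_3): lcm = xy. S = -16/3y³ + 7/3y.
  leading term y³: subtract (1)·h_4 from -16/3y³ + 7/3y → 0
  remainder 0.

S(f_1,h_4): lcm = xy³. S = -xy² + 7/16xy - 2y³ - y².
  leading term xy²: subtract (½y)·f_1 from -xy² + 7/16xy - 2y³ - y² → -9/16xy - 2y³ - 3y² - y
  leading term xy: subtract (9/32)·f_1 from -9/16xy - 2y³ - 3y² - y → -9/16x - 2y³ - 3y² - 17/8y - 9/16
  leading term x: subtract (9/16)·h_3 from -9/16x - 2y³ - 3y² - 17/8y - 9/16 → -2y³ + ⅞y
  leading term y³: subtract (⅜)·h_4 from -2y³ + ⅞y → 0
  remainder 0.

S(f_2,h_4): lcm = xy³. S = 7/16xy + 16/3y⁴ + 10/3y³.
  leading term xy: subtract (-7/32)·f_1 from 7/16xy + 16/3y⁴ + 10/3y³ → 7/16x + 16/3y⁴ + 10/3y³ + ⅞y + 7/16
  leading term x: subtract (-7/16)·h_3 from 7/16x + 16/3y⁴ + 10/3y³ + ⅞y + 7/16 → 16/3y⁴ + 10/3y³ - 7/3y² - 35/24y
  leading term y⁴: subtract (-y)·h_4 from 16/3y⁴ + 10/3y³ - 7/3y² - 35/24y → 10/3y³ - 35/24y
  leading term y³: subtract (-⅝)·h_4 from 10/3y³ - 35/24y → 0
  remainder 0.

S(h_3,h_4): leading monomials are coprime, so the S-polynomial reduces to 0 (Buchberger's first criterion).
Every S-polynomial of the final basis reduces to 0, so we have a Gröbner basis.
Inter-reduce: drop elements whose leading term is divisible by another's, tail-reduce, and make monic.
Reduced Gröbner basis: {x + 16/3y² + 16/3y + 1, y³ - 7/16y}.
Label its elements g_1 = x + 16/3y² + 16/3y + 1, g_2 = y³ - 7/16y.

Reduce p = -4x²y - x² - 64/3xy³ - 64/3xy² - 7xy - x + 4y modulo G:
  leading term x²y: subtract (-4xy)·g_1 from -4x²y - x² - 64/3xy³ - 64/3xy² - 7xy - x + 4y → -x² - 3xy - x + 4y
  leading term x²: subtract (-x)·g_1 from -x² - 3xy - x + 4y → 16/3xy² + 7/3xy + 4y
  leading term xy²: subtract (16/3y²)·g_1 from 16/3xy² + 7/3xy + 4y → 7/3xy - 256/9y⁴ - 256/9y³ - 16/3y² + 4y
  leading term xy: subtract (7/3y)·g_1 from 7/3xy - 256/9y⁴ - 256/9y³ - 16/3y² + 4y → -256/9y⁴ - 368/9y³ - 160/9y² + 5/3y
  leading term y⁴: subtract (-256/9y)·g_2 from -256/9y⁴ - 368/9y³ - 160/9y² + 5/3y → -368/9y³ - 272/9y² + 5/3y
  leading term y³: subtract (-368/9)·g_2 from -368/9y³ - 272/9y² + 5/3y → -272/9y² - 146/9y
  leading term y²: no divisor's leading term divides it; move -272/9y² to the remainder.
  leading term y: no divisor's leading term divides it; move -146/9y to the remainder.
  normal form = -272/9y² - 146/9y.
The normal form is nonzero, so p ∉ I. Since p minus its normal form lies in I, I + (p) = I + (r) where r = -272/9y² - 146/9y; decide whether this ideal is the whole ring.
Run Buchberger on G together with r (pairs among the g_i already reduce to 0 since G is a Gröbner basis):
g_1 = x + 16/3y² + 16/3y + 1, LT = x.
g_2 = y³ - 7/16y, LT = y³.
r = -272/9y² - 146/9y, LT = y².

S(g_1,g_2): leading monomials are coprime, so the S-polynomial reduces to 0 (Buchberger's first criterion).
S(g_1,r): leading monomials are coprime, so the S-polynomial reduces to 0 (Buchberger's first criterion).
S(g_2,r): lcm = y³. S = -73/136y² - 7/16y.
  leading term y²: subtract (657/36992)·r from -73/136y² - 7/16y → -2763/18496y
  leading term y: no divisor's leading term divides it; move -2763/18496y to the remainder.
  remainder -2763/18496y ≠ 0; add m_4 = -2763/18496y to the basis.

S(g_1,m_4): leading monomials are coprime, so the S-polynomial reduces to 0 (Buchberger's first criterion).
S(g_2,m_4): lcm = y³. S = -7/16y.
  leading term y: subtract (8092/2763)·m_4 from -7/16y → 0
  remainder 0.

S(r,m_4): lcm = y². S = 73/136y.
  leading term y: subtract (-9928/2763)·m_4 from 73/136y → 0
  remainder 0.

Every S-polynomial of the final basis reduces to 0, so we have a Gröbner basis.
Inter-reduce: drop elements whose leading term is divisible by another's, tail-reduce, and make monic.
Reduced Gröbner basis: {x + 1, y}.
The reduced Gröbner basis of I + (p) is {x + 1, y} ≠ {1}, a proper ideal, so the enlarged system stays consistent: p is independent of I, with normal form -272/9y² - 146/9y.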